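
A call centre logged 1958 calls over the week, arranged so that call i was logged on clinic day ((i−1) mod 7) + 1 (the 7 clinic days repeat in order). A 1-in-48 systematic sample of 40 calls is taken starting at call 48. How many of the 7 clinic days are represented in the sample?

7

Consecutive selections differ by k = 48, so their clinic day numbers differ by 48 mod 7 = 6.
gcd(48, 7) = 1, so the sample visits 7/1 = 7 distinct residues mod 7.
Start 48 is clinic day 6; the clinic days hit are 1, 2, 3, 4, 5, 6, 7.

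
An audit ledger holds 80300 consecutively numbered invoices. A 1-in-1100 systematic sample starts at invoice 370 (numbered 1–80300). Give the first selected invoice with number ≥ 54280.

k = 1100
Steps past start: ⌈(54280 − 370)/1100⌉ = ⌈53910/1100⌉ = 50
Selected invoice: 370 + 50×1100 = 55370

55370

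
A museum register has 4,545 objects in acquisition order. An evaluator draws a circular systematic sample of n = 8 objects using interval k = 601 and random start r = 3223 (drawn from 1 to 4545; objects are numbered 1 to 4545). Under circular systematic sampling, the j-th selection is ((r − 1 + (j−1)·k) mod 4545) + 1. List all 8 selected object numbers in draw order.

Selection 1: 3223
Selection 2: 3223 + 601 = 3824
Selection 3: 3824 + 601 = 4425
Selection 4: 4425 + 601 = 5026 → 5026 − 4545 = 481
Selection 5: 481 + 601 = 1082
Selection 6: 1082 + 601 = 1683
Selection 7: 1683 + 601 = 2284
Selection 8: 2284 + 601 = 2885

3223, 3824, 4425, 481, 1082, 1683, 2284, 2885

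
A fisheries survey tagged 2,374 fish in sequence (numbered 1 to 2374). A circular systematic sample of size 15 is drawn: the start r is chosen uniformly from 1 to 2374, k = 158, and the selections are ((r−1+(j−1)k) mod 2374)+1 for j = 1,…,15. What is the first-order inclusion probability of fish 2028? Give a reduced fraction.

15/2374

For each position j, as r ranges over 1…2374 the j-th selection hits every fish exactly once, so fish 2028 is selected for exactly 15 of the 2374 starts.
Inclusion probability = 15/2374.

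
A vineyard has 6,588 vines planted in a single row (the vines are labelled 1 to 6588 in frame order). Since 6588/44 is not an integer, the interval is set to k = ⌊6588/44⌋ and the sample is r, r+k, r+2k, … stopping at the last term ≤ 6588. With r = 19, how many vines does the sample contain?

45

k = ⌊6588/44⌋ = 149
Achieved size = ⌊(6588 − 19)/149⌋ + 1 = ⌊6569/149⌋ + 1 = 44 + 1 = 45
(last selection: 19 + 44×149 = 6575 ≤ 6588; next would be 6724 > 6588)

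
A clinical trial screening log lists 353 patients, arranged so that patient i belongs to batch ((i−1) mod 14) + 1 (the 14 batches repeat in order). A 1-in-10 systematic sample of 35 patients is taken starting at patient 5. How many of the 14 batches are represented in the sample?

Consecutive selections differ by k = 10, so their batch numbers differ by 10 mod 14 = 10.
gcd(10, 14) = 2, so the sample visits 14/2 = 7 distinct residues mod 14.
Start 5 is batch 5; the batches hit are 1, 3, 5, 7, 9, 11, 13.

7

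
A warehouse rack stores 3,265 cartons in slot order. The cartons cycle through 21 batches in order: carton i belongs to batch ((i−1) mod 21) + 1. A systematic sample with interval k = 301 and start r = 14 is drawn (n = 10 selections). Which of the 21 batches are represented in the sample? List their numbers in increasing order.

Consecutive selections differ by k = 301, so their batch numbers differ by 301 mod 21 = 7.
gcd(301, 21) = 7, so the sample visits 21/7 = 3 distinct residues mod 21.
Start 14 is batch 14; the batches hit are 7, 14, 21.

7, 14, 21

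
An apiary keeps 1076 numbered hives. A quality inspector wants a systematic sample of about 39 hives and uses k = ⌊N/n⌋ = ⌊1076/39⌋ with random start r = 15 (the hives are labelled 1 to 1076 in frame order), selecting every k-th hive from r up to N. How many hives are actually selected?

40

k = ⌊1076/39⌋ = 27
Achieved size = ⌊(1076 − 15)/27⌋ + 1 = ⌊1061/27⌋ + 1 = 39 + 1 = 40
(last selection: 15 + 39×27 = 1068 ≤ 1076; next would be 1095 > 1076)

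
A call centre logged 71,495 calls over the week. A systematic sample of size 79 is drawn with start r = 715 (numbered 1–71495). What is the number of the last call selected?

71305

k = 71495/79 = 905
79th selection = r + (79−1)·k = 715 + 78×905 = 715 + 70590 = 71305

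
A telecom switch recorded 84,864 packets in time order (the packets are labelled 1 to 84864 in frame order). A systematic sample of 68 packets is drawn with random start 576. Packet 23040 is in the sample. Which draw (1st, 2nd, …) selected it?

19

k = 84864/68 = 1248
position = (23040 − 576)/1248 + 1 = 22464/1248 + 1 = 18 + 1 = 19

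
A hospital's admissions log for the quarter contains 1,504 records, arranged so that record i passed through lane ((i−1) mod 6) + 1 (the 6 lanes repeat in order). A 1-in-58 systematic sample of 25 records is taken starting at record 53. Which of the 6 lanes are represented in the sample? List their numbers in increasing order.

1, 3, 5

Consecutive selections differ by k = 58, so their lane numbers differ by 58 mod 6 = 4.
gcd(58, 6) = 2, so the sample visits 6/2 = 3 distinct residues mod 6.
Start 53 is lane 5; the lanes hit are 1, 3, 5.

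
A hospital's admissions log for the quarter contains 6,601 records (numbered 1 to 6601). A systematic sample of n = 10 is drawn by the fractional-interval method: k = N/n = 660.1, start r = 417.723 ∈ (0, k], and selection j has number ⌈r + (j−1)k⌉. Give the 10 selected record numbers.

418, 1078, 1738, 2399, 3059, 3719, 4379, 5039, 5699, 6359

j=1: r + 0k = 417.723 → ⌈·⌉ = 418
j=2: r + 1k = 1077.823 → ⌈·⌉ = 1078
j=3: r + 2k = 1737.923 → ⌈·⌉ = 1738
j=4: r + 3k = 2398.023 → ⌈·⌉ = 2399
j=5: r + 4k = 3058.123 → ⌈·⌉ = 3059
j=6: r + 5k = 3718.223 → ⌈·⌉ = 3719
j=7: r + 6k = 4378.323 → ⌈·⌉ = 4379
j=8: r + 7k = 5038.423 → ⌈·⌉ = 5039
j=9: r + 8k = 5698.523 → ⌈·⌉ = 5699
j=10: r + 9k = 6358.623 → ⌈·⌉ = 6359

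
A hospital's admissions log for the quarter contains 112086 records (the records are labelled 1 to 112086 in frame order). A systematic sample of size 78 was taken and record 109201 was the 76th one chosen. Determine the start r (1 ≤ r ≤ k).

1426

k = 112086/78 = 1437
r = 109201 − (76−1)×1437 = 109201 − 107775 = 1426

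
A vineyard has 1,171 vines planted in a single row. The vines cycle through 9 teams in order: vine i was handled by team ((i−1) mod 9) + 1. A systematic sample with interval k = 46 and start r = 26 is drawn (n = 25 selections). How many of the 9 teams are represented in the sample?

9

Consecutive selections differ by k = 46, so their team numbers differ by 46 mod 9 = 1.
gcd(46, 9) = 1, so the sample visits 9/1 = 9 distinct residues mod 9.
Start 26 is team 8; the teams hit are 1, 2, 3, 4, 5, 6, 7, 8, 9.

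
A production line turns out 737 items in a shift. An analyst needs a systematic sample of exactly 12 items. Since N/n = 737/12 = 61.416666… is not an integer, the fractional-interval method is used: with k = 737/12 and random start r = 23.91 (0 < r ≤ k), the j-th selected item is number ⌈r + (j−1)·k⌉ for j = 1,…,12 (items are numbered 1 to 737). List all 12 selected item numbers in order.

24, 86, 147, 209, 270, 331, 393, 454, 516, 577, 639, 700

j=1: r + 0k = 23.91 → ⌈·⌉ = 24
j=2: r + 1k = 85.326666… → ⌈·⌉ = 86
j=3: r + 2k = 146.743333… → ⌈·⌉ = 147
j=4: r + 3k = 208.16 → ⌈·⌉ = 209
j=5: r + 4k = 269.576666… → ⌈·⌉ = 270
j=6: r + 5k = 330.993333… → ⌈·⌉ = 331
j=7: r + 6k = 392.41 → ⌈·⌉ = 393
j=8: r + 7k = 453.826666… → ⌈·⌉ = 454
j=9: r + 8k = 515.243333… → ⌈·⌉ = 516
j=10: r + 9k = 576.66 → ⌈·⌉ = 577
j=11: r + 10k = 638.076666… → ⌈·⌉ = 639
j=12: r + 11k = 699.493333… → ⌈·⌉ = 700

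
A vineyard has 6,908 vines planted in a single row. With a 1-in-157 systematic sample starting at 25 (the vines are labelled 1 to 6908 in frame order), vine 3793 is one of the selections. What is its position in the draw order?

k = 157
position = (3793 − 25)/157 + 1 = 3768/157 + 1 = 24 + 1 = 25

25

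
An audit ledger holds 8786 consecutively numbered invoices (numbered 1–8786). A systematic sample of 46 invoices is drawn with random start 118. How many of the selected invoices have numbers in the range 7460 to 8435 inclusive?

k = 8786/46 = 191
First selection ≥ 7460: 118 + ⌈(7460−118)/191⌉·191 = 118 + 39×191 = 7567
Last selection ≤ 8435: 118 + ⌊(8435−118)/191⌋·191 = 118 + 43×191 = 8331
Count = 43 − 39 + 1 = 5

5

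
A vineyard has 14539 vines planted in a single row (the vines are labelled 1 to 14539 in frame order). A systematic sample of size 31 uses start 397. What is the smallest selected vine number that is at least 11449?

k = 14539/31 = 469
Steps past start: ⌈(11449 − 397)/469⌉ = ⌈11052/469⌉ = 24
Selected vine: 397 + 24×469 = 11653

11653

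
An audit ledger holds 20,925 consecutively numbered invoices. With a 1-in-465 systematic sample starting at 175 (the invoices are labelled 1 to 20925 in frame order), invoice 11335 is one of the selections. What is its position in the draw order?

k = 465
position = (11335 − 175)/465 + 1 = 11160/465 + 1 = 24 + 1 = 25

25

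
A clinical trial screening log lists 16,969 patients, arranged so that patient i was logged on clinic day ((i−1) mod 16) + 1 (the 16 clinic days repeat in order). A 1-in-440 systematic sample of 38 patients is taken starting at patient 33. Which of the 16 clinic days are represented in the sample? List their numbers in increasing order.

Consecutive selections differ by k = 440, so their clinic day numbers differ by 440 mod 16 = 8.
gcd(440, 16) = 8, so the sample visits 16/8 = 2 distinct residues mod 16.
Start 33 is clinic day 1; the clinic days hit are 1, 9.

1, 9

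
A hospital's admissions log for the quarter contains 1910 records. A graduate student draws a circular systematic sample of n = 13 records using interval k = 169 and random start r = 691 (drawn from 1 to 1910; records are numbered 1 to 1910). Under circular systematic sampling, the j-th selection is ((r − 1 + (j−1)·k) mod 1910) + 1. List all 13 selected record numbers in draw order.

Selection 1: 691
Selection 2: 691 + 169 = 860
Selection 3: 860 + 169 = 1029
Selection 4: 1029 + 169 = 1198
Selection 5: 1198 + 169 = 1367
Selection 6: 1367 + 169 = 1536
Selection 7: 1536 + 169 = 1705
Selection 8: 1705 + 169 = 1874
Selection 9: 1874 + 169 = 2043 → 2043 − 1910 = 133
Selection 10: 133 + 169 = 302
Selection 11: 302 + 169 = 471
Selection 12: 471 + 169 = 640
Selection 13: 640 + 169 = 809

691, 860, 1029, 1198, 1367, 1536, 1705, 1874, 133, 302, 471, 640, 809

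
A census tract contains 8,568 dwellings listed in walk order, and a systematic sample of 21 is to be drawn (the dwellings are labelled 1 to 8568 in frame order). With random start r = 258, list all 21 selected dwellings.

258, 666, 1074, 1482, 1890, 2298, 2706, 3114, 3522, 3930, 4338, 4746, 5154, 5562, 5970, 6378, 6786, 7194, 7602, 8010, 8418

k = N/n = 8568/21 = 408
dwelling 1: 258
dwelling 2: 258 + 408 = 666
dwelling 3: 666 + 408 = 1074
dwelling 4: 1074 + 408 = 1482
dwelling 5: 1482 + 408 = 1890
dwelling 6: 1890 + 408 = 2298
dwelling 7: 2298 + 408 = 2706
dwelling 8: 2706 + 408 = 3114
dwelling 9: 3114 + 408 = 3522
dwelling 10: 3522 + 408 = 3930
dwelling 11: 3930 + 408 = 4338
dwelling 12: 4338 + 408 = 4746
dwelling 13: 4746 + 408 = 5154
dwelling 14: 5154 + 408 = 5562
dwelling 15: 5562 + 408 = 5970
dwelling 16: 5970 + 408 = 6378
dwelling 17: 6378 + 408 = 6786
dwelling 18: 6786 + 408 = 7194
dwelling 19: 7194 + 408 = 7602
dwelling 20: 7602 + 408 = 8010
dwelling 21: 8010 + 408 = 8418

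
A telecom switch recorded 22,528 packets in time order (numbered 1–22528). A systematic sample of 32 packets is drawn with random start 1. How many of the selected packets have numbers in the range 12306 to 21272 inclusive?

k = 22528/32 = 704
First selection ≥ 12306: 1 + ⌈(12306−1)/704⌉·704 = 1 + 18×704 = 12673
Last selection ≤ 21272: 1 + ⌊(21272−1)/704⌋·704 = 1 + 30×704 = 21121
Count = 30 − 18 + 1 = 13

13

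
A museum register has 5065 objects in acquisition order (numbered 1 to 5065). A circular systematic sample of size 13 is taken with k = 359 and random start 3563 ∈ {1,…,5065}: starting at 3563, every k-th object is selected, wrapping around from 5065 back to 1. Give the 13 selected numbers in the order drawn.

Selection 1: 3563
Selection 2: 3563 + 359 = 3922
Selection 3: 3922 + 359 = 4281
Selection 4: 4281 + 359 = 4640
Selection 5: 4640 + 359 = 4999
Selection 6: 4999 + 359 = 5358 → 5358 − 5065 = 293
Selection 7: 293 + 359 = 652
Selection 8: 652 + 359 = 1011
Selection 9: 1011 + 359 = 1370
Selection 10: 1370 + 359 = 1729
Selection 11: 1729 + 359 = 2088
Selection 12: 2088 + 359 = 2447
Selection 13: 2447 + 359 = 2806

3563, 3922, 4281, 4640, 4999, 293, 652, 1011, 1370, 1729, 2088, 2447, 2806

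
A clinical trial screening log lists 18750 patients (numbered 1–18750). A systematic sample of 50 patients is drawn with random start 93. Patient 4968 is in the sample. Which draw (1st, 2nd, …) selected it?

k = 18750/50 = 375
position = (4968 − 93)/375 + 1 = 4875/375 + 1 = 13 + 1 = 14

14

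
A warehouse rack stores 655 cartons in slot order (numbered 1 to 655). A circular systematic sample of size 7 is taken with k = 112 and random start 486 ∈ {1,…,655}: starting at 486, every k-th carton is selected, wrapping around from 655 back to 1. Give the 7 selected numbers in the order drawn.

486, 598, 55, 167, 279, 391, 503

Selection 1: 486
Selection 2: 486 + 112 = 598
Selection 3: 598 + 112 = 710 → 710 − 655 = 55
Selection 4: 55 + 112 = 167
Selection 5: 167 + 112 = 279
Selection 6: 279 + 112 = 391
Selection 7: 391 + 112 = 503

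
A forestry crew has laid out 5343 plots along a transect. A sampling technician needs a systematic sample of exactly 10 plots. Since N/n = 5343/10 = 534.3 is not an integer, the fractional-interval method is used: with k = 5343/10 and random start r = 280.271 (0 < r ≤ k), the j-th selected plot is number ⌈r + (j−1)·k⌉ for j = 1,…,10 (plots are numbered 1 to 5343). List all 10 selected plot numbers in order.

j=1: r + 0k = 280.271 → ⌈·⌉ = 281
j=2: r + 1k = 814.571 → ⌈·⌉ = 815
j=3: r + 2k = 1348.871 → ⌈·⌉ = 1349
j=4: r + 3k = 1883.171 → ⌈·⌉ = 1884
j=5: r + 4k = 2417.471 → ⌈·⌉ = 2418
j=6: r + 5k = 2951.771 → ⌈·⌉ = 2952
j=7: r + 6k = 3486.071 → ⌈·⌉ = 3487
j=8: r + 7k = 4020.371 → ⌈·⌉ = 4021
j=9: r + 8k = 4554.671 → ⌈·⌉ = 4555
j=10: r + 9k = 5088.971 → ⌈·⌉ = 5089

281, 815, 1349, 1884, 2418, 2952, 3487, 4021, 4555, 5089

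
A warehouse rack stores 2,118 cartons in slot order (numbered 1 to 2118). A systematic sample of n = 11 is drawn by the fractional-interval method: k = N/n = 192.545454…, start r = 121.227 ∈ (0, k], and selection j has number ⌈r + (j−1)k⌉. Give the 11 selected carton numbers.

j=1: r + 0k = 121.227 → ⌈·⌉ = 122
j=2: r + 1k = 313.772454… → ⌈·⌉ = 314
j=3: r + 2k = 506.317909… → ⌈·⌉ = 507
j=4: r + 3k = 698.863363… → ⌈·⌉ = 699
j=5: r + 4k = 891.408818… → ⌈·⌉ = 892
j=6: r + 5k = 1083.954272… → ⌈·⌉ = 1084
j=7: r + 6k = 1276.499727… → ⌈·⌉ = 1277
j=8: r + 7k = 1469.045181… → ⌈·⌉ = 1470
j=9: r + 8k = 1661.590636… → ⌈·⌉ = 1662
j=10: r + 9k = 1854.136090… → ⌈·⌉ = 1855
j=11: r + 10k = 2046.681545… → ⌈·⌉ = 2047

122, 314, 507, 699, 892, 1084, 1277, 1470, 1662, 1855, 2047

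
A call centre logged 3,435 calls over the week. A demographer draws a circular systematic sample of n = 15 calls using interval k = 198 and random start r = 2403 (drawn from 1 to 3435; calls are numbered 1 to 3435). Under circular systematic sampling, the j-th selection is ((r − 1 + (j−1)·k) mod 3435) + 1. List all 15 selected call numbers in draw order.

2403, 2601, 2799, 2997, 3195, 3393, 156, 354, 552, 750, 948, 1146, 1344, 1542, 1740

Selection 1: 2403
Selection 2: 2403 + 198 = 2601
Selection 3: 2601 + 198 = 2799
Selection 4: 2799 + 198 = 2997
Selection 5: 2997 + 198 = 3195
Selection 6: 3195 + 198 = 3393
Selection 7: 3393 + 198 = 3591 → 3591 − 3435 = 156
Selection 8: 156 + 198 = 354
Selection 9: 354 + 198 = 552
Selection 10: 552 + 198 = 750
Selection 11: 750 + 198 = 948
Selection 12: 948 + 198 = 1146
Selection 13: 1146 + 198 = 1344
Selection 14: 1344 + 198 = 1542
Selection 15: 1542 + 198 = 1740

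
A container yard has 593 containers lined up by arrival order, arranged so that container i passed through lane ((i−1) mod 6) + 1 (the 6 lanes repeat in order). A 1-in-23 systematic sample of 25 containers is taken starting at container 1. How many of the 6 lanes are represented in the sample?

6

Consecutive selections differ by k = 23, so their lane numbers differ by 23 mod 6 = 5.
gcd(23, 6) = 1, so the sample visits 6/1 = 6 distinct residues mod 6.
Start 1 is lane 1; the lanes hit are 1, 2, 3, 4, 5, 6.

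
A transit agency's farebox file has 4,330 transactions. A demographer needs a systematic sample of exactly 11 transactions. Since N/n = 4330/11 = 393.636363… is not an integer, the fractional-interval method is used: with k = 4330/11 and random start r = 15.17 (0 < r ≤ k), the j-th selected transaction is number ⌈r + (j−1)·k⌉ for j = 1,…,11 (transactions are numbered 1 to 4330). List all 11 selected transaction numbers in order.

j=1: r + 0k = 15.17 → ⌈·⌉ = 16
j=2: r + 1k = 408.806363… → ⌈·⌉ = 409
j=3: r + 2k = 802.442727… → ⌈·⌉ = 803
j=4: r + 3k = 1196.079090… → ⌈·⌉ = 1197
j=5: r + 4k = 1589.715454… → ⌈·⌉ = 1590
j=6: r + 5k = 1983.351818… → ⌈·⌉ = 1984
j=7: r + 6k = 2376.988181… → ⌈·⌉ = 2377
j=8: r + 7k = 2770.624545… → ⌈·⌉ = 2771
j=9: r + 8k = 3164.260909… → ⌈·⌉ = 3165
j=10: r + 9k = 3557.897272… → ⌈·⌉ = 3558
j=11: r + 10k = 3951.533636… → ⌈·⌉ = 3952

16, 409, 803, 1197, 1590, 1984, 2377, 2771, 3165, 3558, 3952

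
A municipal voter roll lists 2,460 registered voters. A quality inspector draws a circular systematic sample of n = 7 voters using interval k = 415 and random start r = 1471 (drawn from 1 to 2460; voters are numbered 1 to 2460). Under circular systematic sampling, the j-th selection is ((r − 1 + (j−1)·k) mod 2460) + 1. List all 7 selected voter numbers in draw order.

Selection 1: 1471
Selection 2: 1471 + 415 = 1886
Selection 3: 1886 + 415 = 2301
Selection 4: 2301 + 415 = 2716 → 2716 − 2460 = 256
Selection 5: 256 + 415 = 671
Selection 6: 671 + 415 = 1086
Selection 7: 1086 + 415 = 1501

1471, 1886, 2301, 256, 671, 1086, 1501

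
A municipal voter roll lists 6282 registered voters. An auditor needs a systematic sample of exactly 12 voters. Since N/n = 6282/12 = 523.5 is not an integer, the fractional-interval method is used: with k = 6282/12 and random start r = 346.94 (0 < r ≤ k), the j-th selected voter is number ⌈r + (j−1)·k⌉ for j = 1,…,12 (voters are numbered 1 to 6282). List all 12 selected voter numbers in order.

347, 871, 1394, 1918, 2441, 2965, 3488, 4012, 4535, 5059, 5582, 6106

j=1: r + 0k = 346.94 → ⌈·⌉ = 347
j=2: r + 1k = 870.44 → ⌈·⌉ = 871
j=3: r + 2k = 1393.94 → ⌈·⌉ = 1394
j=4: r + 3k = 1917.44 → ⌈·⌉ = 1918
j=5: r + 4k = 2440.94 → ⌈·⌉ = 2441
j=6: r + 5k = 2964.44 → ⌈·⌉ = 2965
j=7: r + 6k = 3487.94 → ⌈·⌉ = 3488
j=8: r + 7k = 4011.44 → ⌈·⌉ = 4012
j=9: r + 8k = 4534.94 → ⌈·⌉ = 4535
j=10: r + 9k = 5058.44 → ⌈·⌉ = 5059
j=11: r + 10k = 5581.94 → ⌈·⌉ = 5582
j=12: r + 11k = 6105.44 → ⌈·⌉ = 6106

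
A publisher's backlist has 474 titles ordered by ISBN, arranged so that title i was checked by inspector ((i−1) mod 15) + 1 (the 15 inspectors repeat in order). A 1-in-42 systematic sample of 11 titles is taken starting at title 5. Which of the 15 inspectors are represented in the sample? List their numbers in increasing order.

2, 5, 8, 11, 14

Consecutive selections differ by k = 42, so their inspector numbers differ by 42 mod 15 = 12.
gcd(42, 15) = 3, so the sample visits 15/3 = 5 distinct residues mod 15.
Start 5 is inspector 5; the inspectors hit are 2, 5, 8, 11, 14.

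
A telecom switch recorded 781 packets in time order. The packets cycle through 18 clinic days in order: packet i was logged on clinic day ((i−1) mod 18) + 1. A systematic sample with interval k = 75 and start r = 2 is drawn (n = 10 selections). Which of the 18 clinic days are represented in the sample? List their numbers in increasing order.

2, 5, 8, 11, 14, 17

Consecutive selections differ by k = 75, so their clinic day numbers differ by 75 mod 18 = 3.
gcd(75, 18) = 3, so the sample visits 18/3 = 6 distinct residues mod 18.
Start 2 is clinic day 2; the clinic days hit are 2, 5, 8, 11, 14, 17.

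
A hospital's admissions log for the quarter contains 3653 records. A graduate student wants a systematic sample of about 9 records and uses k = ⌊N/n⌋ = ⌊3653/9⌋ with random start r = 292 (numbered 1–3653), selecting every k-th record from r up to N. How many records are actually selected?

k = ⌊3653/9⌋ = 405
Achieved size = ⌊(3653 − 292)/405⌋ + 1 = ⌊3361/405⌋ + 1 = 8 + 1 = 9
(last selection: 292 + 8×405 = 3532 ≤ 3653; next would be 3937 > 3653)

9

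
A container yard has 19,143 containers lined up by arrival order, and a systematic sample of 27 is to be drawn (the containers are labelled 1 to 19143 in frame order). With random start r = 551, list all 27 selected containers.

k = N/n = 19143/27 = 709
container 1: 551
container 2: 551 + 709 = 1260
container 3: 1260 + 709 = 1969
container 4: 1969 + 709 = 2678
container 5: 2678 + 709 = 3387
container 6: 3387 + 709 = 4096
container 7: 4096 + 709 = 4805
container 8: 4805 + 709 = 5514
container 9: 5514 + 709 = 6223
container 10: 6223 + 709 = 6932
container 11: 6932 + 709 = 7641
container 12: 7641 + 709 = 8350
container 13: 8350 + 709 = 9059
container 14: 9059 + 709 = 9768
container 15: 9768 + 709 = 10477
container 16: 10477 + 709 = 11186
container 17: 11186 + 709 = 11895
container 18: 11895 + 709 = 12604
container 19: 12604 + 709 = 13313
container 20: 13313 + 709 = 14022
container 21: 14022 + 709 = 14731
container 22: 14731 + 709 = 15440
container 23: 15440 + 709 = 16149
container 24: 16149 + 709 = 16858
container 25: 16858 + 709 = 17567
container 26: 17567 + 709 = 18276
container 27: 18276 + 709 = 18985

551, 1260, 1969, 2678, 3387, 4096, 4805, 5514, 6223, 6932, 7641, 8350, 9059, 9768, 10477, 11186, 11895, 12604, 13313, 14022, 14731, 15440, 16149, 16858, 17567, 18276, 18985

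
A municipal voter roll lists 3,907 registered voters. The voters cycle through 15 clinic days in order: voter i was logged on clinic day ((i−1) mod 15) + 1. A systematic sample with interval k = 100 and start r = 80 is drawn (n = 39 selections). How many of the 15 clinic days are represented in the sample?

Consecutive selections differ by k = 100, so their clinic day numbers differ by 100 mod 15 = 10.
gcd(100, 15) = 5, so the sample visits 15/5 = 3 distinct residues mod 15.
Start 80 is clinic day 5; the clinic days hit are 5, 10, 15.

3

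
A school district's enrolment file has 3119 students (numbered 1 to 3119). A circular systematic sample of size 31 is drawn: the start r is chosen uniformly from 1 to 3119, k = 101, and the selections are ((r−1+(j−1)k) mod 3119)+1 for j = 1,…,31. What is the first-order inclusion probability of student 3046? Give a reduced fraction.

For each position j, as r ranges over 1…3119 the j-th selection hits every student exactly once, so student 3046 is selected for exactly 31 of the 3119 starts.
Inclusion probability = 31/3119.

31/3119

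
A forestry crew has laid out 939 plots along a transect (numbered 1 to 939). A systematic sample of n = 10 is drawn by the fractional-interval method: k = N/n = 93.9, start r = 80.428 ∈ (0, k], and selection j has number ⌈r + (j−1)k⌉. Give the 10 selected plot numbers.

81, 175, 269, 363, 457, 550, 644, 738, 832, 926

j=1: r + 0k = 80.428 → ⌈·⌉ = 81
j=2: r + 1k = 174.328 → ⌈·⌉ = 175
j=3: r + 2k = 268.228 → ⌈·⌉ = 269
j=4: r + 3k = 362.128 → ⌈·⌉ = 363
j=5: r + 4k = 456.028 → ⌈·⌉ = 457
j=6: r + 5k = 549.928 → ⌈·⌉ = 550
j=7: r + 6k = 643.828 → ⌈·⌉ = 644
j=8: r + 7k = 737.728 → ⌈·⌉ = 738
j=9: r + 8k = 831.628 → ⌈·⌉ = 832
j=10: r + 9k = 925.528 → ⌈·⌉ = 926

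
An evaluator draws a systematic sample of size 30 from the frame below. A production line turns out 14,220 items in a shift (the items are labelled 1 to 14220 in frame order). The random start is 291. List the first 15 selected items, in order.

k = N/n = 14220/30 = 474
item 1: 291
item 2: 291 + 474 = 765
item 3: 765 + 474 = 1239
item 4: 1239 + 474 = 1713
item 5: 1713 + 474 = 2187
item 6: 2187 + 474 = 2661
item 7: 2661 + 474 = 3135
item 8: 3135 + 474 = 3609
item 9: 3609 + 474 = 4083
item 10: 4083 + 474 = 4557
item 11: 4557 + 474 = 5031
item 12: 5031 + 474 = 5505
item 13: 5505 + 474 = 5979
item 14: 5979 + 474 = 6453
item 15: 6453 + 474 = 6927

291, 765, 1239, 1713, 2187, 2661, 3135, 3609, 4083, 4557, 5031, 5505, 5979, 6453, 6927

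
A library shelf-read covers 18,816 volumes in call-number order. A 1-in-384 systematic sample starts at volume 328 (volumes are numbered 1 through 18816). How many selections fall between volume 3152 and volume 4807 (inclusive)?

4

k = 384
First selection ≥ 3152: 328 + ⌈(3152−328)/384⌉·384 = 328 + 8×384 = 3400
Last selection ≤ 4807: 328 + ⌊(4807−328)/384⌋·384 = 328 + 11×384 = 4552
Count = 11 − 8 + 1 = 4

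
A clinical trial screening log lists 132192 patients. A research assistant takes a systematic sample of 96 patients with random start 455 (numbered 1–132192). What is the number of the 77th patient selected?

k = 132192/96 = 1377
77th selection = r + (77−1)·k = 455 + 76×1377 = 455 + 104652 = 105107

105107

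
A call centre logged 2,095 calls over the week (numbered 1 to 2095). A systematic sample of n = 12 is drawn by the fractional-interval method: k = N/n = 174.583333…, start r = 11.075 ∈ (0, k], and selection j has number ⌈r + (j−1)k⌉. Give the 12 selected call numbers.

j=1: r + 0k = 11.075 → ⌈·⌉ = 12
j=2: r + 1k = 185.658333… → ⌈·⌉ = 186
j=3: r + 2k = 360.241666… → ⌈·⌉ = 361
j=4: r + 3k = 534.825 → ⌈·⌉ = 535
j=5: r + 4k = 709.408333… → ⌈·⌉ = 710
j=6: r + 5k = 883.991666… → ⌈·⌉ = 884
j=7: r + 6k = 1058.575 → ⌈·⌉ = 1059
j=8: r + 7k = 1233.158333… → ⌈·⌉ = 1234
j=9: r + 8k = 1407.741666… → ⌈·⌉ = 1408
j=10: r + 9k = 1582.325 → ⌈·⌉ = 1583
j=11: r + 10k = 1756.908333… → ⌈·⌉ = 1757
j=12: r + 11k = 1931.491666… → ⌈·⌉ = 1932

12, 186, 361, 535, 710, 884, 1059, 1234, 1408, 1583, 1757, 1932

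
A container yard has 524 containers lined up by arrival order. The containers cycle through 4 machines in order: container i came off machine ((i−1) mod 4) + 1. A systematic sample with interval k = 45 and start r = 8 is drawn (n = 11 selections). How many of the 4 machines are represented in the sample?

Consecutive selections differ by k = 45, so their machine numbers differ by 45 mod 4 = 1.
gcd(45, 4) = 1, so the sample visits 4/1 = 4 distinct residues mod 4.
Start 8 is machine 4; the machines hit are 1, 2, 3, 4.

4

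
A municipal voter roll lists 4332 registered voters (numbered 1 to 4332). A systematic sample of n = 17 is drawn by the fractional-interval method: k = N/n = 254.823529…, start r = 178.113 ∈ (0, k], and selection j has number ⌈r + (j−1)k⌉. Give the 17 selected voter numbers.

179, 433, 688, 943, 1198, 1453, 1708, 1962, 2217, 2472, 2727, 2982, 3236, 3491, 3746, 4001, 4256

j=1: r + 0k = 178.113 → ⌈·⌉ = 179
j=2: r + 1k = 432.936529… → ⌈·⌉ = 433
j=3: r + 2k = 687.760058… → ⌈·⌉ = 688
j=4: r + 3k = 942.583588… → ⌈·⌉ = 943
j=5: r + 4k = 1197.407117… → ⌈·⌉ = 1198
j=6: r + 5k = 1452.230647… → ⌈·⌉ = 1453
j=7: r + 6k = 1707.054176… → ⌈·⌉ = 1708
j=8: r + 7k = 1961.877705… → ⌈·⌉ = 1962
j=9: r + 8k = 2216.701235… → ⌈·⌉ = 2217
j=10: r + 9k = 2471.524764… → ⌈·⌉ = 2472
j=11: r + 10k = 2726.348294… → ⌈·⌉ = 2727
j=12: r + 11k = 2981.171823… → ⌈·⌉ = 2982
j=13: r + 12k = 3235.995352… → ⌈·⌉ = 3236
j=14: r + 13k = 3490.818882… → ⌈·⌉ = 3491
j=15: r + 14k = 3745.642411… → ⌈·⌉ = 3746
j=16: r + 15k = 4000.465941… → ⌈·⌉ = 4001
j=17: r + 16k = 4255.289470… → ⌈·⌉ = 4256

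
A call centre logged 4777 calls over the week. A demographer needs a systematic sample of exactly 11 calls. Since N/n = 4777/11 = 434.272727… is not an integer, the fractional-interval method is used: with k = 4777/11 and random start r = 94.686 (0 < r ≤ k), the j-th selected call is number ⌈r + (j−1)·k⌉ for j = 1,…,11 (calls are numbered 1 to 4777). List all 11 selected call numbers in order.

j=1: r + 0k = 94.686 → ⌈·⌉ = 95
j=2: r + 1k = 528.958727… → ⌈·⌉ = 529
j=3: r + 2k = 963.231454… → ⌈·⌉ = 964
j=4: r + 3k = 1397.504181… → ⌈·⌉ = 1398
j=5: r + 4k = 1831.776909… → ⌈·⌉ = 1832
j=6: r + 5k = 2266.049636… → ⌈·⌉ = 2267
j=7: r + 6k = 2700.322363… → ⌈·⌉ = 2701
j=8: r + 7k = 3134.595090… → ⌈·⌉ = 3135
j=9: r + 8k = 3568.867818… → ⌈·⌉ = 3569
j=10: r + 9k = 4003.140545… → ⌈·⌉ = 4004
j=11: r + 10k = 4437.413272… → ⌈·⌉ = 4438

95, 529, 964, 1398, 1832, 2267, 2701, 3135, 3569, 4004, 4438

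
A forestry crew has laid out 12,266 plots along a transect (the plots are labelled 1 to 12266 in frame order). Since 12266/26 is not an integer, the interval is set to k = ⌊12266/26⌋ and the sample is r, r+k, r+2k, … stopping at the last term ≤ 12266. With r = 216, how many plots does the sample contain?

k = ⌊12266/26⌋ = 471
Achieved size = ⌊(12266 − 216)/471⌋ + 1 = ⌊12050/471⌋ + 1 = 25 + 1 = 26
(last selection: 216 + 25×471 = 11991 ≤ 12266; next would be 12462 > 12266)

26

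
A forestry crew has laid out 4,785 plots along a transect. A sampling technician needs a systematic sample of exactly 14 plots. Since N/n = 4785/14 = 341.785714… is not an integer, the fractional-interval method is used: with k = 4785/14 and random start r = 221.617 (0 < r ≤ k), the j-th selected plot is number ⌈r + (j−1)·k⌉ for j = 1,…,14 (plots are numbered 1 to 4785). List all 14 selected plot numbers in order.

222, 564, 906, 1247, 1589, 1931, 2273, 2615, 2956, 3298, 3640, 3982, 4324, 4665

j=1: r + 0k = 221.617 → ⌈·⌉ = 222
j=2: r + 1k = 563.402714… → ⌈·⌉ = 564
j=3: r + 2k = 905.188428… → ⌈·⌉ = 906
j=4: r + 3k = 1246.974142… → ⌈·⌉ = 1247
j=5: r + 4k = 1588.759857… → ⌈·⌉ = 1589
j=6: r + 5k = 1930.545571… → ⌈·⌉ = 1931
j=7: r + 6k = 2272.331285… → ⌈·⌉ = 2273
j=8: r + 7k = 2614.117 → ⌈·⌉ = 2615
j=9: r + 8k = 2955.902714… → ⌈·⌉ = 2956
j=10: r + 9k = 3297.688428… → ⌈·⌉ = 3298
j=11: r + 10k = 3639.474142… → ⌈·⌉ = 3640
j=12: r + 11k = 3981.259857… → ⌈·⌉ = 3982
j=13: r + 12k = 4323.045571… → ⌈·⌉ = 4324
j=14: r + 13k = 4664.831285… → ⌈·⌉ = 4665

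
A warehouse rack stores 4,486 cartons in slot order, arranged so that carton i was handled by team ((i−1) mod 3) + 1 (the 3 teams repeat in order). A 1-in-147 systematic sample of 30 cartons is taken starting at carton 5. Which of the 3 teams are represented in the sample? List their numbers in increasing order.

2

Consecutive selections differ by k = 147, so their team numbers differ by 147 mod 3 = 0.
gcd(147, 3) = 3, so the sample visits 3/3 = 1 distinct residues mod 3.
Start 5 is team 2; the teams hit are 2.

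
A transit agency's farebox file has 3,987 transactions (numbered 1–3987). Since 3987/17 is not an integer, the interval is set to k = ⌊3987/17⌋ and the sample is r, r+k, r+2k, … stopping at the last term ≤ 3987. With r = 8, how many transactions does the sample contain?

18

k = ⌊3987/17⌋ = 234
Achieved size = ⌊(3987 − 8)/234⌋ + 1 = ⌊3979/234⌋ + 1 = 17 + 1 = 18
(last selection: 8 + 17×234 = 3986 ≤ 3987; next would be 4220 > 3987)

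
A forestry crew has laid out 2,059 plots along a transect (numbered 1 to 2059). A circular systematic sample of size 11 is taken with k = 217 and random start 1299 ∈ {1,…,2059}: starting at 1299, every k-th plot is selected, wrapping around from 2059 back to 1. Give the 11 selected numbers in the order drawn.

1299, 1516, 1733, 1950, 108, 325, 542, 759, 976, 1193, 1410

Selection 1: 1299
Selection 2: 1299 + 217 = 1516
Selection 3: 1516 + 217 = 1733
Selection 4: 1733 + 217 = 1950
Selection 5: 1950 + 217 = 2167 → 2167 − 2059 = 108
Selection 6: 108 + 217 = 325
Selection 7: 325 + 217 = 542
Selection 8: 542 + 217 = 759
Selection 9: 759 + 217 = 976
Selection 10: 976 + 217 = 1193
Selection 11: 1193 + 217 = 1410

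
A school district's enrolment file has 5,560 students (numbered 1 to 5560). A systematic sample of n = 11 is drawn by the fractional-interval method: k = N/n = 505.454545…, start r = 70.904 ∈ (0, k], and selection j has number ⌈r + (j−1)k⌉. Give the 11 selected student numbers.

71, 577, 1082, 1588, 2093, 2599, 3104, 3610, 4115, 4620, 5126

j=1: r + 0k = 70.904 → ⌈·⌉ = 71
j=2: r + 1k = 576.358545… → ⌈·⌉ = 577
j=3: r + 2k = 1081.813090… → ⌈·⌉ = 1082
j=4: r + 3k = 1587.267636… → ⌈·⌉ = 1588
j=5: r + 4k = 2092.722181… → ⌈·⌉ = 2093
j=6: r + 5k = 2598.176727… → ⌈·⌉ = 2599
j=7: r + 6k = 3103.631272… → ⌈·⌉ = 3104
j=8: r + 7k = 3609.085818… → ⌈·⌉ = 3610
j=9: r + 8k = 4114.540363… → ⌈·⌉ = 4115
j=10: r + 9k = 4619.994909… → ⌈·⌉ = 4620
j=11: r + 10k = 5125.449454… → ⌈·⌉ = 5126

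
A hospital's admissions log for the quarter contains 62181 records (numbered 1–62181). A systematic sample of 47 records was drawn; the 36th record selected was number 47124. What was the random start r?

k = 62181/47 = 1323
r = 47124 − (36−1)×1323 = 47124 − 46305 = 819

819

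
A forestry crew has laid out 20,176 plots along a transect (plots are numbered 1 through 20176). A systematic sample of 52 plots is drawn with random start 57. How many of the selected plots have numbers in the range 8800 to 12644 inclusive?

k = 20176/52 = 388
First selection ≥ 8800: 57 + ⌈(8800−57)/388⌉·388 = 57 + 23×388 = 8981
Last selection ≤ 12644: 57 + ⌊(12644−57)/388⌋·388 = 57 + 32×388 = 12473
Count = 32 − 23 + 1 = 10

10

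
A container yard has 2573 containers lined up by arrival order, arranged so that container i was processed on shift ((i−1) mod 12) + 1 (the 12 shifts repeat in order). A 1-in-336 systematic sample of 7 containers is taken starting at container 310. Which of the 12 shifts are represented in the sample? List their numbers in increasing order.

Consecutive selections differ by k = 336, so their shift numbers differ by 336 mod 12 = 0.
gcd(336, 12) = 12, so the sample visits 12/12 = 1 distinct residues mod 12.
Start 310 is shift 10; the shifts hit are 10.

10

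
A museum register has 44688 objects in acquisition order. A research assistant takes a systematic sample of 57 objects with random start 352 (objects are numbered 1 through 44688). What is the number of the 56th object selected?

43472

k = 44688/57 = 784
56th selection = r + (56−1)·k = 352 + 55×784 = 352 + 43120 = 43472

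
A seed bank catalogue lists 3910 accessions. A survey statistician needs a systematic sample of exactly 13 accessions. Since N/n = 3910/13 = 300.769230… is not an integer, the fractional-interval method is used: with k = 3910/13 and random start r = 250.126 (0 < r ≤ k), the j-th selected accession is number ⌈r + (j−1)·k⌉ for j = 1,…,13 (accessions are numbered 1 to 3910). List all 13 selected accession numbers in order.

j=1: r + 0k = 250.126 → ⌈·⌉ = 251
j=2: r + 1k = 550.895230… → ⌈·⌉ = 551
j=3: r + 2k = 851.664461… → ⌈·⌉ = 852
j=4: r + 3k = 1152.433692… → ⌈·⌉ = 1153
j=5: r + 4k = 1453.202923… → ⌈·⌉ = 1454
j=6: r + 5k = 1753.972153… → ⌈·⌉ = 1754
j=7: r + 6k = 2054.741384… → ⌈·⌉ = 2055
j=8: r + 7k = 2355.510615… → ⌈·⌉ = 2356
j=9: r + 8k = 2656.279846… → ⌈·⌉ = 2657
j=10: r + 9k = 2957.049076… → ⌈·⌉ = 2958
j=11: r + 10k = 3257.818307… → ⌈·⌉ = 3258
j=12: r + 11k = 3558.587538… → ⌈·⌉ = 3559
j=13: r + 12k = 3859.356769… → ⌈·⌉ = 3860

251, 551, 852, 1153, 1454, 1754, 2055, 2356, 2657, 2958, 3258, 3559, 3860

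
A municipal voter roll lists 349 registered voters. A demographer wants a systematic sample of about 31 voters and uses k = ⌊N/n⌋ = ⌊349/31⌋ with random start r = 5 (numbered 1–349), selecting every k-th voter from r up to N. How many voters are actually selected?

k = ⌊349/31⌋ = 11
Achieved size = ⌊(349 − 5)/11⌋ + 1 = ⌊344/11⌋ + 1 = 31 + 1 = 32
(last selection: 5 + 31×11 = 346 ≤ 349; next would be 357 > 349)

32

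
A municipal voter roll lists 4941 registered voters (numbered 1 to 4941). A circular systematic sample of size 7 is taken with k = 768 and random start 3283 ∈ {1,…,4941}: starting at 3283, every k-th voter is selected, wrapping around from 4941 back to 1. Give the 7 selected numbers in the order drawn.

Selection 1: 3283
Selection 2: 3283 + 768 = 4051
Selection 3: 4051 + 768 = 4819
Selection 4: 4819 + 768 = 5587 → 5587 − 4941 = 646
Selection 5: 646 + 768 = 1414
Selection 6: 1414 + 768 = 2182
Selection 7: 2182 + 768 = 2950

3283, 4051, 4819, 646, 1414, 2182, 2950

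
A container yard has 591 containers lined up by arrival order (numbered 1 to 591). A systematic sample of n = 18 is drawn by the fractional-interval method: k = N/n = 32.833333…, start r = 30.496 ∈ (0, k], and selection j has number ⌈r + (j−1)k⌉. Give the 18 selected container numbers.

31, 64, 97, 129, 162, 195, 228, 261, 294, 326, 359, 392, 425, 458, 491, 523, 556, 589

j=1: r + 0k = 30.496 → ⌈·⌉ = 31
j=2: r + 1k = 63.329333… → ⌈·⌉ = 64
j=3: r + 2k = 96.162666… → ⌈·⌉ = 97
j=4: r + 3k = 128.996 → ⌈·⌉ = 129
j=5: r + 4k = 161.829333… → ⌈·⌉ = 162
j=6: r + 5k = 194.662666… → ⌈·⌉ = 195
j=7: r + 6k = 227.496 → ⌈·⌉ = 228
j=8: r + 7k = 260.329333… → ⌈·⌉ = 261
j=9: r + 8k = 293.162666… → ⌈·⌉ = 294
j=10: r + 9k = 325.996 → ⌈·⌉ = 326
j=11: r + 10k = 358.829333… → ⌈·⌉ = 359
j=12: r + 11k = 391.662666… → ⌈·⌉ = 392
j=13: r + 12k = 424.496 → ⌈·⌉ = 425
j=14: r + 13k = 457.329333… → ⌈·⌉ = 458
j=15: r + 14k = 490.162666… → ⌈·⌉ = 491
j=16: r + 15k = 522.996 → ⌈·⌉ = 523
j=17: r + 16k = 555.829333… → ⌈·⌉ = 556
j=18: r + 17k = 588.662666… → ⌈·⌉ = 589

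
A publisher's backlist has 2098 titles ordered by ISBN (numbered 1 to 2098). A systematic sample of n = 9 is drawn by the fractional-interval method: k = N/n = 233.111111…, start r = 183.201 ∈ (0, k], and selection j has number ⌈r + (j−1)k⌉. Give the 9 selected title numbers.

184, 417, 650, 883, 1116, 1349, 1582, 1815, 2049

j=1: r + 0k = 183.201 → ⌈·⌉ = 184
j=2: r + 1k = 416.312111… → ⌈·⌉ = 417
j=3: r + 2k = 649.423222… → ⌈·⌉ = 650
j=4: r + 3k = 882.534333… → ⌈·⌉ = 883
j=5: r + 4k = 1115.645444… → ⌈·⌉ = 1116
j=6: r + 5k = 1348.756555… → ⌈·⌉ = 1349
j=7: r + 6k = 1581.867666… → ⌈·⌉ = 1582
j=8: r + 7k = 1814.978777… → ⌈·⌉ = 1815
j=9: r + 8k = 2048.089888… → ⌈·⌉ = 2049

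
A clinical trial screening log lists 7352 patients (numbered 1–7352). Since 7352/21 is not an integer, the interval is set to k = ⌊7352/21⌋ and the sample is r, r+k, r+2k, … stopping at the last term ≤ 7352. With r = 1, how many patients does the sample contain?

22

k = ⌊7352/21⌋ = 350
Achieved size = ⌊(7352 − 1)/350⌋ + 1 = ⌊7351/350⌋ + 1 = 21 + 1 = 22
(last selection: 1 + 21×350 = 7351 ≤ 7352; next would be 7701 > 7352)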